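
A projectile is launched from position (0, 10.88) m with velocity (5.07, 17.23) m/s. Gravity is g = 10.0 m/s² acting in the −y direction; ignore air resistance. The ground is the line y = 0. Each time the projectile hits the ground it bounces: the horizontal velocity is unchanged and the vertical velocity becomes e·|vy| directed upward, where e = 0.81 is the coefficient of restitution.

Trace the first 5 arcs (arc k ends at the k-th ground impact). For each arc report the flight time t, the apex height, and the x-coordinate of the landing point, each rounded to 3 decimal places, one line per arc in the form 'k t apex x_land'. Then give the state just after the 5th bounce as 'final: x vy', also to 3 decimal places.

1 3.991 25.724 20.235
2 3.674 16.877 38.865
3 2.976 11.073 53.955
4 2.411 7.265 66.178
5 1.953 4.767 76.078
final: 76.078 7.909

Arc 1: start y=10.880, vy=17.230 → t=3.991, apex=25.724, x_land=20.235, impact vy=-22.682
  bounce: vy ← 0.81·22.682 = 18.372
Arc 2: start y=0.000, vy=18.372 → t=3.674, apex=16.877, x_land=38.865, impact vy=-18.372
  bounce: vy ← 0.81·18.372 = 14.882
Arc 3: start y=0.000, vy=14.882 → t=2.976, apex=11.073, x_land=53.955, impact vy=-14.882
  bounce: vy ← 0.81·14.882 = 12.054
Arc 4: start y=0.000, vy=12.054 → t=2.411, apex=7.265, x_land=66.178, impact vy=-12.054
  bounce: vy ← 0.81·12.054 = 9.764
Arc 5: start y=0.000, vy=9.764 → t=1.953, apex=4.767, x_land=76.078, impact vy=-9.764
  bounce: vy ← 0.81·9.764 = 7.909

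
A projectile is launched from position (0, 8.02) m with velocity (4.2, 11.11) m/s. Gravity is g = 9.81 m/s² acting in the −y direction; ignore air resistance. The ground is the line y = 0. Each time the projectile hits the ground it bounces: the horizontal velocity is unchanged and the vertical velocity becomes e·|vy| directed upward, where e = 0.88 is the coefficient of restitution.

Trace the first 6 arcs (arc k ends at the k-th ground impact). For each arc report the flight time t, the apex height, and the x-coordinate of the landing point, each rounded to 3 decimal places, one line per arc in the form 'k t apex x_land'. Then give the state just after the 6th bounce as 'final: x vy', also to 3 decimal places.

1 2.841 14.311 11.931
2 3.006 11.083 24.557
3 2.646 8.582 35.668
4 2.328 6.646 45.446
5 2.049 5.147 54.051
6 1.803 3.986 61.623
final: 61.623 7.782

Arc 1: start y=8.020, vy=11.110 → t=2.841, apex=14.311, x_land=11.931, impact vy=-16.757
  bounce: vy ← 0.88·16.757 = 14.746
Arc 2: start y=0.000, vy=14.746 → t=3.006, apex=11.083, x_land=24.557, impact vy=-14.746
  bounce: vy ← 0.88·14.746 = 12.976
Arc 3: start y=0.000, vy=12.976 → t=2.646, apex=8.582, x_land=35.668, impact vy=-12.976
  bounce: vy ← 0.88·12.976 = 11.419
Arc 4: start y=0.000, vy=11.419 → t=2.328, apex=6.646, x_land=45.446, impact vy=-11.419
  bounce: vy ← 0.88·11.419 = 10.049
Arc 5: start y=0.000, vy=10.049 → t=2.049, apex=5.147, x_land=54.051, impact vy=-10.049
  bounce: vy ← 0.88·10.049 = 8.843
Arc 6: start y=0.000, vy=8.843 → t=1.803, apex=3.986, x_land=61.623, impact vy=-8.843
  bounce: vy ← 0.88·8.843 = 7.782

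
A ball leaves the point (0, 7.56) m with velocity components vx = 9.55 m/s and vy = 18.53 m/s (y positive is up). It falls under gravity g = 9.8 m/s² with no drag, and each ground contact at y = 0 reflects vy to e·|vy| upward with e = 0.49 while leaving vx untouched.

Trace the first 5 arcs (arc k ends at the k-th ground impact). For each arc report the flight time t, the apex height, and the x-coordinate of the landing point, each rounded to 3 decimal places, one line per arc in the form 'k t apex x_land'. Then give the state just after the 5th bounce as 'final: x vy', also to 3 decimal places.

Arc 1: start y=7.560, vy=18.530 → t=4.153, apex=25.078, x_land=39.662, impact vy=-22.171
  bounce: vy ← 0.49·22.171 = 10.864
Arc 2: start y=0.000, vy=10.864 → t=2.217, apex=6.021, x_land=60.835, impact vy=-10.864
  bounce: vy ← 0.49·10.864 = 5.323
Arc 3: start y=0.000, vy=5.323 → t=1.086, apex=1.446, x_land=71.210, impact vy=-5.323
  bounce: vy ← 0.49·5.323 = 2.608
Arc 4: start y=0.000, vy=2.608 → t=0.532, apex=0.347, x_land=76.294, impact vy=-2.608
  bounce: vy ← 0.49·2.608 = 1.278
Arc 5: start y=0.000, vy=1.278 → t=0.261, apex=0.083, x_land=78.785, impact vy=-1.278
  bounce: vy ← 0.49·1.278 = 0.626

1 4.153 25.078 39.662
2 2.217 6.021 60.835
3 1.086 1.446 71.210
4 0.532 0.347 76.294
5 0.261 0.083 78.785
final: 78.785 0.626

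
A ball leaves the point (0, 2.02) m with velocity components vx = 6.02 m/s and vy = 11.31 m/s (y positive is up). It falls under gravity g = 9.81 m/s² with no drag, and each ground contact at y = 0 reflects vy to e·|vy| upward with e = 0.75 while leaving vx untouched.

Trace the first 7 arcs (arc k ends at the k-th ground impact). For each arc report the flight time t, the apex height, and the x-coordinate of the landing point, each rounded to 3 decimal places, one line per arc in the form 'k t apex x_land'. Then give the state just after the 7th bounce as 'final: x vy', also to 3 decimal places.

1 2.472 8.540 14.884
2 1.979 4.804 26.799
3 1.484 2.702 35.735
4 1.113 1.520 42.437
5 0.835 0.855 47.463
6 0.626 0.481 51.233
7 0.470 0.271 54.061
final: 54.061 1.728

Arc 1: start y=2.020, vy=11.310 → t=2.472, apex=8.540, x_land=14.884, impact vy=-12.944
  bounce: vy ← 0.75·12.944 = 9.708
Arc 2: start y=0.000, vy=9.708 → t=1.979, apex=4.804, x_land=26.799, impact vy=-9.708
  bounce: vy ← 0.75·9.708 = 7.281
Arc 3: start y=0.000, vy=7.281 → t=1.484, apex=2.702, x_land=35.735, impact vy=-7.281
  bounce: vy ← 0.75·7.281 = 5.461
Arc 4: start y=0.000, vy=5.461 → t=1.113, apex=1.520, x_land=42.437, impact vy=-5.461
  bounce: vy ← 0.75·5.461 = 4.096
Arc 5: start y=0.000, vy=4.096 → t=0.835, apex=0.855, x_land=47.463, impact vy=-4.096
  bounce: vy ← 0.75·4.096 = 3.072
Arc 6: start y=0.000, vy=3.072 → t=0.626, apex=0.481, x_land=51.233, impact vy=-3.072
  bounce: vy ← 0.75·3.072 = 2.304
Arc 7: start y=0.000, vy=2.304 → t=0.470, apex=0.271, x_land=54.061, impact vy=-2.304
  bounce: vy ← 0.75·2.304 = 1.728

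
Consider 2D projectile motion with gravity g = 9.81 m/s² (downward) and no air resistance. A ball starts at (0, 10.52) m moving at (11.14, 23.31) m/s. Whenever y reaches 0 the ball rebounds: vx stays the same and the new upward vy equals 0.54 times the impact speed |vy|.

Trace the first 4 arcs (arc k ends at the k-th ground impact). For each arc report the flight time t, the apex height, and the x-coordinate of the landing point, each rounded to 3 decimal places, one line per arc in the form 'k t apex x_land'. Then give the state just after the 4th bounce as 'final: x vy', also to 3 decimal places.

Arc 1: start y=10.520, vy=23.310 → t=5.167, apex=38.214, x_land=57.564, impact vy=-27.382
  bounce: vy ← 0.54·27.382 = 14.786
Arc 2: start y=0.000, vy=14.786 → t=3.015, apex=11.143, x_land=91.146, impact vy=-14.786
  bounce: vy ← 0.54·14.786 = 7.985
Arc 3: start y=0.000, vy=7.985 → t=1.628, apex=3.249, x_land=109.280, impact vy=-7.985
  bounce: vy ← 0.54·7.985 = 4.312
Arc 4: start y=0.000, vy=4.312 → t=0.879, apex=0.948, x_land=119.072, impact vy=-4.312
  bounce: vy ← 0.54·4.312 = 2.328

1 5.167 38.214 57.564
2 3.015 11.143 91.146
3 1.628 3.249 109.280
4 0.879 0.948 119.072
final: 119.072 2.328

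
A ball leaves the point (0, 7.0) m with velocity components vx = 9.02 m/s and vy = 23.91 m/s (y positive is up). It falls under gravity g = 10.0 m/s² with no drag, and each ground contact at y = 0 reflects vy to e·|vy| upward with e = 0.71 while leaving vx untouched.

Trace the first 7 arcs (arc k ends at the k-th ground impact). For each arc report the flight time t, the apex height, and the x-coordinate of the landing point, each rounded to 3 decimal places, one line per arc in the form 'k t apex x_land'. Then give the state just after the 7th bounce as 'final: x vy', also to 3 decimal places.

Arc 1: start y=7.000, vy=23.910 → t=5.059, apex=35.584, x_land=45.630, impact vy=-26.677
  bounce: vy ← 0.71·26.677 = 18.941
Arc 2: start y=0.000, vy=18.941 → t=3.788, apex=17.938, x_land=79.799, impact vy=-18.941
  bounce: vy ← 0.71·18.941 = 13.448
Arc 3: start y=0.000, vy=13.448 → t=2.690, apex=9.043, x_land=104.060, impact vy=-13.448
  bounce: vy ← 0.71·13.448 = 9.548
Arc 4: start y=0.000, vy=9.548 → t=1.910, apex=4.558, x_land=121.285, impact vy=-9.548
  bounce: vy ← 0.71·9.548 = 6.779
Arc 5: start y=0.000, vy=6.779 → t=1.356, apex=2.298, x_land=133.514, impact vy=-6.779
  bounce: vy ← 0.71·6.779 = 4.813
Arc 6: start y=0.000, vy=4.813 → t=0.963, apex=1.158, x_land=142.198, impact vy=-4.813
  bounce: vy ← 0.71·4.813 = 3.417
Arc 7: start y=0.000, vy=3.417 → t=0.683, apex=0.584, x_land=148.363, impact vy=-3.417
  bounce: vy ← 0.71·3.417 = 2.426

1 5.059 35.584 45.630
2 3.788 17.938 79.799
3 2.690 9.043 104.060
4 1.910 4.558 121.285
5 1.356 2.298 133.514
6 0.963 1.158 142.198
7 0.683 0.584 148.363
final: 148.363 2.426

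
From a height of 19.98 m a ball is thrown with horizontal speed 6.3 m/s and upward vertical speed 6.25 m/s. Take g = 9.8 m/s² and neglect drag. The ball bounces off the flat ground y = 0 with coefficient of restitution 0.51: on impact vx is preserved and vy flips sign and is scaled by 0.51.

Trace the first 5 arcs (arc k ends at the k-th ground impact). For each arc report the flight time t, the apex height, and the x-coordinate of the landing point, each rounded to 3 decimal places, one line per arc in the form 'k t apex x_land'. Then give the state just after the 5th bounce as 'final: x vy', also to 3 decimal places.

1 2.755 21.973 17.359
2 2.160 5.715 30.967
3 1.102 1.487 37.907
4 0.562 0.387 41.446
5 0.287 0.101 43.251
final: 43.251 0.716

Arc 1: start y=19.980, vy=6.250 → t=2.755, apex=21.973, x_land=17.359, impact vy=-20.753
  bounce: vy ← 0.51·20.753 = 10.584
Arc 2: start y=0.000, vy=10.584 → t=2.160, apex=5.715, x_land=30.967, impact vy=-10.584
  bounce: vy ← 0.51·10.584 = 5.398
Arc 3: start y=0.000, vy=5.398 → t=1.102, apex=1.487, x_land=37.907, impact vy=-5.398
  bounce: vy ← 0.51·5.398 = 2.753
Arc 4: start y=0.000, vy=2.753 → t=0.562, apex=0.387, x_land=41.446, impact vy=-2.753
  bounce: vy ← 0.51·2.753 = 1.404
Arc 5: start y=0.000, vy=1.404 → t=0.287, apex=0.101, x_land=43.251, impact vy=-1.404
  bounce: vy ← 0.51·1.404 = 0.716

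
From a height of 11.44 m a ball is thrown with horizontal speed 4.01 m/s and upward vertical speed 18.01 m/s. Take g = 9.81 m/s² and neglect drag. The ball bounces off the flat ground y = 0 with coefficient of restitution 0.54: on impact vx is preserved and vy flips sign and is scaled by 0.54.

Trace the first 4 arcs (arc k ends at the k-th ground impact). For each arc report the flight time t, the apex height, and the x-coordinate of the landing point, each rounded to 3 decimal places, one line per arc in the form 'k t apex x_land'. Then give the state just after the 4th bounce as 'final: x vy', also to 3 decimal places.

1 4.224 27.972 16.938
2 2.579 8.157 27.280
3 1.393 2.378 32.865
4 0.752 0.694 35.881
final: 35.881 1.992

Arc 1: start y=11.440, vy=18.010 → t=4.224, apex=27.972, x_land=16.938, impact vy=-23.427
  bounce: vy ← 0.54·23.427 = 12.650
Arc 2: start y=0.000, vy=12.650 → t=2.579, apex=8.157, x_land=27.280, impact vy=-12.650
  bounce: vy ← 0.54·12.650 = 6.831
Arc 3: start y=0.000, vy=6.831 → t=1.393, apex=2.378, x_land=32.865, impact vy=-6.831
  bounce: vy ← 0.54·6.831 = 3.689
Arc 4: start y=0.000, vy=3.689 → t=0.752, apex=0.694, x_land=35.881, impact vy=-3.689
  bounce: vy ← 0.54·3.689 = 1.992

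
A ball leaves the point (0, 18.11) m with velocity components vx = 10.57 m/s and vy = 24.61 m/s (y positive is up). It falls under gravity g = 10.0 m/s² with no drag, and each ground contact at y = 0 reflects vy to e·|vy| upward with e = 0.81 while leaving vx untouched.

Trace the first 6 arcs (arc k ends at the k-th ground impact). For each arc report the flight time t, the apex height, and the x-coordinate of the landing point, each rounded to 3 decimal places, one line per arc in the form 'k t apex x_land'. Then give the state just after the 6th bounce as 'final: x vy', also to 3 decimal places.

Arc 1: start y=18.110, vy=24.610 → t=5.572, apex=48.393, x_land=58.896, impact vy=-31.110
  bounce: vy ← 0.81·31.110 = 25.199
Arc 2: start y=0.000, vy=25.199 → t=5.040, apex=31.750, x_land=112.168, impact vy=-25.199
  bounce: vy ← 0.81·25.199 = 20.411
Arc 3: start y=0.000, vy=20.411 → t=4.082, apex=20.831, x_land=155.318, impact vy=-20.411
  bounce: vy ← 0.81·20.411 = 16.533
Arc 4: start y=0.000, vy=16.533 → t=3.307, apex=13.668, x_land=190.269, impact vy=-16.533
  bounce: vy ← 0.81·16.533 = 13.392
Arc 5: start y=0.000, vy=13.392 → t=2.678, apex=8.967, x_land=218.580, impact vy=-13.392
  bounce: vy ← 0.81·13.392 = 10.847
Arc 6: start y=0.000, vy=10.847 → t=2.169, apex=5.883, x_land=241.511, impact vy=-10.847
  bounce: vy ← 0.81·10.847 = 8.786

1 5.572 48.393 58.896
2 5.040 31.750 112.168
3 4.082 20.831 155.318
4 3.307 13.668 190.269
5 2.678 8.967 218.580
6 2.169 5.883 241.511
final: 241.511 8.786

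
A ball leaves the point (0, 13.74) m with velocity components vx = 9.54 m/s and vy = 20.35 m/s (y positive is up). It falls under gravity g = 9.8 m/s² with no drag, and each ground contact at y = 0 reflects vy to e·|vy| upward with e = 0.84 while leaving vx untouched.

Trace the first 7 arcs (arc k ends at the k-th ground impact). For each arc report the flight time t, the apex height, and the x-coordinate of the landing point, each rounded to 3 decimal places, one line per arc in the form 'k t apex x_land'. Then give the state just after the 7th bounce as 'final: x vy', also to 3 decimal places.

1 4.744 34.869 45.259
2 4.482 24.603 88.013
3 3.765 17.360 123.926
4 3.162 12.249 154.094
5 2.656 8.643 179.434
6 2.231 6.099 200.720
7 1.874 4.303 218.601
final: 218.601 7.714

Arc 1: start y=13.740, vy=20.350 → t=4.744, apex=34.869, x_land=45.259, impact vy=-26.142
  bounce: vy ← 0.84·26.142 = 21.960
Arc 2: start y=0.000, vy=21.960 → t=4.482, apex=24.603, x_land=88.013, impact vy=-21.960
  bounce: vy ← 0.84·21.960 = 18.446
Arc 3: start y=0.000, vy=18.446 → t=3.765, apex=17.360, x_land=123.926, impact vy=-18.446
  bounce: vy ← 0.84·18.446 = 15.495
Arc 4: start y=0.000, vy=15.495 → t=3.162, apex=12.249, x_land=154.094, impact vy=-15.495
  bounce: vy ← 0.84·15.495 = 13.016
Arc 5: start y=0.000, vy=13.016 → t=2.656, apex=8.643, x_land=179.434, impact vy=-13.016
  bounce: vy ← 0.84·13.016 = 10.933
Arc 6: start y=0.000, vy=10.933 → t=2.231, apex=6.099, x_land=200.720, impact vy=-10.933
  bounce: vy ← 0.84·10.933 = 9.184
Arc 7: start y=0.000, vy=9.184 → t=1.874, apex=4.303, x_land=218.601, impact vy=-9.184
  bounce: vy ← 0.84·9.184 = 7.714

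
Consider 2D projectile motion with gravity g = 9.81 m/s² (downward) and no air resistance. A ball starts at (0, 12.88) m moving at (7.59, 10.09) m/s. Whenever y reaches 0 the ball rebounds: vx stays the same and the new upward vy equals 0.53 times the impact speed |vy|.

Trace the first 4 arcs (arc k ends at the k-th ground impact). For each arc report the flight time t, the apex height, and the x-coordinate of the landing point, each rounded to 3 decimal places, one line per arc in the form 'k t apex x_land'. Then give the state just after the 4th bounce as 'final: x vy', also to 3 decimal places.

1 2.948 18.069 22.374
2 2.034 5.076 37.816
3 1.078 1.426 46.000
4 0.571 0.400 50.338
final: 50.338 1.486

Arc 1: start y=12.880, vy=10.090 → t=2.948, apex=18.069, x_land=22.374, impact vy=-18.829
  bounce: vy ← 0.53·18.829 = 9.979
Arc 2: start y=0.000, vy=9.979 → t=2.034, apex=5.076, x_land=37.816, impact vy=-9.979
  bounce: vy ← 0.53·9.979 = 5.289
Arc 3: start y=0.000, vy=5.289 → t=1.078, apex=1.426, x_land=46.000, impact vy=-5.289
  bounce: vy ← 0.53·5.289 = 2.803
Arc 4: start y=0.000, vy=2.803 → t=0.571, apex=0.400, x_land=50.338, impact vy=-2.803
  bounce: vy ← 0.53·2.803 = 1.486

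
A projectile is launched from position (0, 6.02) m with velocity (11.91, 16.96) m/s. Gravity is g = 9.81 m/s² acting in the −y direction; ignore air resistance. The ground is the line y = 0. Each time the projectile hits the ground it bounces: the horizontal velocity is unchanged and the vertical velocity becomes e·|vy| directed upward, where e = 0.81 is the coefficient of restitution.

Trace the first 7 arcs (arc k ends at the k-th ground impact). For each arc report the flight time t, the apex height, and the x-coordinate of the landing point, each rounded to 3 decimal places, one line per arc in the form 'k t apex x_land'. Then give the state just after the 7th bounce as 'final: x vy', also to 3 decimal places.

1 3.782 20.681 45.046
2 3.326 13.569 84.664
3 2.694 8.902 116.754
4 2.182 5.841 142.747
5 1.768 3.832 163.802
6 1.432 2.514 180.856
7 1.160 1.650 194.670
final: 194.670 4.608

Arc 1: start y=6.020, vy=16.960 → t=3.782, apex=20.681, x_land=45.046, impact vy=-20.143
  bounce: vy ← 0.81·20.143 = 16.316
Arc 2: start y=0.000, vy=16.316 → t=3.326, apex=13.569, x_land=84.664, impact vy=-16.316
  bounce: vy ← 0.81·16.316 = 13.216
Arc 3: start y=0.000, vy=13.216 → t=2.694, apex=8.902, x_land=116.754, impact vy=-13.216
  bounce: vy ← 0.81·13.216 = 10.705
Arc 4: start y=0.000, vy=10.705 → t=2.182, apex=5.841, x_land=142.747, impact vy=-10.705
  bounce: vy ← 0.81·10.705 = 8.671
Arc 5: start y=0.000, vy=8.671 → t=1.768, apex=3.832, x_land=163.802, impact vy=-8.671
  bounce: vy ← 0.81·8.671 = 7.024
Arc 6: start y=0.000, vy=7.024 → t=1.432, apex=2.514, x_land=180.856, impact vy=-7.024
  bounce: vy ← 0.81·7.024 = 5.689
Arc 7: start y=0.000, vy=5.689 → t=1.160, apex=1.650, x_land=194.670, impact vy=-5.689
  bounce: vy ← 0.81·5.689 = 4.608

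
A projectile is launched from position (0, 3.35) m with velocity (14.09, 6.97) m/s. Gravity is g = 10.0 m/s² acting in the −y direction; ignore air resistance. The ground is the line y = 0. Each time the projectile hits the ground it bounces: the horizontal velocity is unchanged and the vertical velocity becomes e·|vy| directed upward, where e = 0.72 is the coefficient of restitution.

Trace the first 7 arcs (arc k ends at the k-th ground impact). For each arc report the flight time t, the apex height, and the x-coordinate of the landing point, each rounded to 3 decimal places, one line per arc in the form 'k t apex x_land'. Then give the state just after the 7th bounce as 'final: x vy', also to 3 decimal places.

1 1.772 5.779 24.969
2 1.548 2.996 46.782
3 1.115 1.553 62.487
4 0.803 0.805 73.795
5 0.578 0.417 81.937
6 0.416 0.216 87.799
7 0.300 0.112 92.019
final: 92.019 1.078

Arc 1: start y=3.350, vy=6.970 → t=1.772, apex=5.779, x_land=24.969, impact vy=-10.751
  bounce: vy ← 0.72·10.751 = 7.741
Arc 2: start y=0.000, vy=7.741 → t=1.548, apex=2.996, x_land=46.782, impact vy=-7.741
  bounce: vy ← 0.72·7.741 = 5.573
Arc 3: start y=0.000, vy=5.573 → t=1.115, apex=1.553, x_land=62.487, impact vy=-5.573
  bounce: vy ← 0.72·5.573 = 4.013
Arc 4: start y=0.000, vy=4.013 → t=0.803, apex=0.805, x_land=73.795, impact vy=-4.013
  bounce: vy ← 0.72·4.013 = 2.889
Arc 5: start y=0.000, vy=2.889 → t=0.578, apex=0.417, x_land=81.937, impact vy=-2.889
  bounce: vy ← 0.72·2.889 = 2.080
Arc 6: start y=0.000, vy=2.080 → t=0.416, apex=0.216, x_land=87.799, impact vy=-2.080
  bounce: vy ← 0.72·2.080 = 1.498
Arc 7: start y=0.000, vy=1.498 → t=0.300, apex=0.112, x_land=92.019, impact vy=-1.498
  bounce: vy ← 0.72·1.498 = 1.078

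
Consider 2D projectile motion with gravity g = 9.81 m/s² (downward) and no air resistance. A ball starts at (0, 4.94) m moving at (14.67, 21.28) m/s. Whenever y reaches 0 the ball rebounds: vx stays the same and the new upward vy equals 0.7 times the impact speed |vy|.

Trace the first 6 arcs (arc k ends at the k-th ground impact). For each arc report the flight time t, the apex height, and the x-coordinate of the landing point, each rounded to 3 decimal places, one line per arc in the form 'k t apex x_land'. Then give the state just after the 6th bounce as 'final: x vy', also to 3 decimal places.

Arc 1: start y=4.940, vy=21.280 → t=4.559, apex=28.020, x_land=66.885, impact vy=-23.447
  bounce: vy ← 0.7·23.447 = 16.413
Arc 2: start y=0.000, vy=16.413 → t=3.346, apex=13.730, x_land=115.973, impact vy=-16.413
  bounce: vy ← 0.7·16.413 = 11.489
Arc 3: start y=0.000, vy=11.489 → t=2.342, apex=6.728, x_land=150.335, impact vy=-11.489
  bounce: vy ← 0.7·11.489 = 8.042
Arc 4: start y=0.000, vy=8.042 → t=1.640, apex=3.297, x_land=174.388, impact vy=-8.042
  bounce: vy ← 0.7·8.042 = 5.630
Arc 5: start y=0.000, vy=5.630 → t=1.148, apex=1.615, x_land=191.225, impact vy=-5.630
  bounce: vy ← 0.7·5.630 = 3.941
Arc 6: start y=0.000, vy=3.941 → t=0.803, apex=0.792, x_land=203.012, impact vy=-3.941
  bounce: vy ← 0.7·3.941 = 2.759

1 4.559 28.020 66.885
2 3.346 13.730 115.973
3 2.342 6.728 150.335
4 1.640 3.297 174.388
5 1.148 1.615 191.225
6 0.803 0.792 203.012
final: 203.012 2.759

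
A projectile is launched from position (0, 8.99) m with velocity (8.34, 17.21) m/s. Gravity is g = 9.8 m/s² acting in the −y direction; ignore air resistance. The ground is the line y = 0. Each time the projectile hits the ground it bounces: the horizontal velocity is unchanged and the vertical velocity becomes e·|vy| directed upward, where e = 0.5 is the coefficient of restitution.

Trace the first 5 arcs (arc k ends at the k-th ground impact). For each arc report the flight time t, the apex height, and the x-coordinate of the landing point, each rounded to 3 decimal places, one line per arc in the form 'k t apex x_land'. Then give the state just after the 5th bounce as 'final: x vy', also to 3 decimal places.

1 3.974 24.101 33.143
2 2.218 6.025 51.639
3 1.109 1.506 60.887
4 0.554 0.377 65.511
5 0.277 0.094 67.823
final: 67.823 0.679

Arc 1: start y=8.990, vy=17.210 → t=3.974, apex=24.101, x_land=33.143, impact vy=-21.734
  bounce: vy ← 0.5·21.734 = 10.867
Arc 2: start y=0.000, vy=10.867 → t=2.218, apex=6.025, x_land=51.639, impact vy=-10.867
  bounce: vy ← 0.5·10.867 = 5.434
Arc 3: start y=0.000, vy=5.434 → t=1.109, apex=1.506, x_land=60.887, impact vy=-5.434
  bounce: vy ← 0.5·5.434 = 2.717
Arc 4: start y=0.000, vy=2.717 → t=0.554, apex=0.377, x_land=65.511, impact vy=-2.717
  bounce: vy ← 0.5·2.717 = 1.358
Arc 5: start y=0.000, vy=1.358 → t=0.277, apex=0.094, x_land=67.823, impact vy=-1.358
  bounce: vy ← 0.5·1.358 = 0.679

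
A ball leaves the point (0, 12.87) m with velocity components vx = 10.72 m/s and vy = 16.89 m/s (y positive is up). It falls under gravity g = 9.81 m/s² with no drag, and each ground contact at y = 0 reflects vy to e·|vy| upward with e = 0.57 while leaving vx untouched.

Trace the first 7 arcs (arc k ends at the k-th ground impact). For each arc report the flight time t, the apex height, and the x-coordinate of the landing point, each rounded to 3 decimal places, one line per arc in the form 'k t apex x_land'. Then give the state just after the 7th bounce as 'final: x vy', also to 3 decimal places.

1 4.086 27.410 43.798
2 2.695 8.905 72.687
3 1.536 2.893 89.154
4 0.876 0.940 98.540
5 0.499 0.305 103.890
6 0.284 0.099 106.940
7 0.162 0.032 108.678
final: 108.678 0.453

Arc 1: start y=12.870, vy=16.890 → t=4.086, apex=27.410, x_land=43.798, impact vy=-23.190
  bounce: vy ← 0.57·23.190 = 13.218
Arc 2: start y=0.000, vy=13.218 → t=2.695, apex=8.905, x_land=72.687, impact vy=-13.218
  bounce: vy ← 0.57·13.218 = 7.534
Arc 3: start y=0.000, vy=7.534 → t=1.536, apex=2.893, x_land=89.154, impact vy=-7.534
  bounce: vy ← 0.57·7.534 = 4.295
Arc 4: start y=0.000, vy=4.295 → t=0.876, apex=0.940, x_land=98.540, impact vy=-4.295
  bounce: vy ← 0.57·4.295 = 2.448
Arc 5: start y=0.000, vy=2.448 → t=0.499, apex=0.305, x_land=103.890, impact vy=-2.448
  bounce: vy ← 0.57·2.448 = 1.395
Arc 6: start y=0.000, vy=1.395 → t=0.284, apex=0.099, x_land=106.940, impact vy=-1.395
  bounce: vy ← 0.57·1.395 = 0.795
Arc 7: start y=0.000, vy=0.795 → t=0.162, apex=0.032, x_land=108.678, impact vy=-0.795
  bounce: vy ← 0.57·0.795 = 0.453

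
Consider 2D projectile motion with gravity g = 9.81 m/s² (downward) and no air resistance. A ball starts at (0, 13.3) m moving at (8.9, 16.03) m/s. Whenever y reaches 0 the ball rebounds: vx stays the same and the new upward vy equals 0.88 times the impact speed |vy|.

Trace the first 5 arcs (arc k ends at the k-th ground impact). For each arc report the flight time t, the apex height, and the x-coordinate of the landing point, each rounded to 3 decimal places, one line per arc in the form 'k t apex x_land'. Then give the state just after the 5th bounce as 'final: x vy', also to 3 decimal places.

Arc 1: start y=13.300, vy=16.030 → t=3.954, apex=26.397, x_land=35.190, impact vy=-22.758
  bounce: vy ← 0.88·22.758 = 20.027
Arc 2: start y=0.000, vy=20.027 → t=4.083, apex=20.442, x_land=71.527, impact vy=-20.027
  bounce: vy ← 0.88·20.027 = 17.623
Arc 3: start y=0.000, vy=17.623 → t=3.593, apex=15.830, x_land=103.505, impact vy=-17.623
  bounce: vy ← 0.88·17.623 = 15.509
Arc 4: start y=0.000, vy=15.509 → t=3.162, apex=12.259, x_land=131.645, impact vy=-15.509
  bounce: vy ← 0.88·15.509 = 13.648
Arc 5: start y=0.000, vy=13.648 → t=2.782, apex=9.493, x_land=156.408, impact vy=-13.648
  bounce: vy ← 0.88·13.648 = 12.010

1 3.954 26.397 35.190
2 4.083 20.442 71.527
3 3.593 15.830 103.505
4 3.162 12.259 131.645
5 2.782 9.493 156.408
final: 156.408 12.010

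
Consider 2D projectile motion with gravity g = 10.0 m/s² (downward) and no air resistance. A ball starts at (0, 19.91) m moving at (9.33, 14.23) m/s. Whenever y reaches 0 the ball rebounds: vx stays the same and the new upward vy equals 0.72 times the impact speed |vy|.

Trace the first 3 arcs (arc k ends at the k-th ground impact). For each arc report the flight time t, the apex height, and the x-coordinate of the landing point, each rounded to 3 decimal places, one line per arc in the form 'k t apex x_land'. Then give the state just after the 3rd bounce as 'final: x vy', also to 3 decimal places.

Arc 1: start y=19.910, vy=14.230 → t=3.874, apex=30.035, x_land=36.144, impact vy=-24.509
  bounce: vy ← 0.72·24.509 = 17.647
Arc 2: start y=0.000, vy=17.647 → t=3.529, apex=15.570, x_land=69.072, impact vy=-17.647
  bounce: vy ← 0.72·17.647 = 12.705
Arc 3: start y=0.000, vy=12.705 → t=2.541, apex=8.071, x_land=92.780, impact vy=-12.705
  bounce: vy ← 0.72·12.705 = 9.148

1 3.874 30.035 36.144
2 3.529 15.570 69.072
3 2.541 8.071 92.780
final: 92.780 9.148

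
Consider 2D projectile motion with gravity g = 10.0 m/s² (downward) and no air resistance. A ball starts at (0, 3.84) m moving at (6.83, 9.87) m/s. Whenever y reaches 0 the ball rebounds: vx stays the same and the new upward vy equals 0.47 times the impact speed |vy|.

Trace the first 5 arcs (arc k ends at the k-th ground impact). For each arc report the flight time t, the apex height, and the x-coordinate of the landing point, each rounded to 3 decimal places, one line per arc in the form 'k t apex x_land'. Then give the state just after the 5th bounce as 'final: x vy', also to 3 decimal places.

Arc 1: start y=3.840, vy=9.870 → t=2.307, apex=8.711, x_land=15.756, impact vy=-13.199
  bounce: vy ← 0.47·13.199 = 6.204
Arc 2: start y=0.000, vy=6.204 → t=1.241, apex=1.924, x_land=24.230, impact vy=-6.204
  bounce: vy ← 0.47·6.204 = 2.916
Arc 3: start y=0.000, vy=2.916 → t=0.583, apex=0.425, x_land=28.213, impact vy=-2.916
  bounce: vy ← 0.47·2.916 = 1.370
Arc 4: start y=0.000, vy=1.370 → t=0.274, apex=0.094, x_land=30.085, impact vy=-1.370
  bounce: vy ← 0.47·1.370 = 0.644
Arc 5: start y=0.000, vy=0.644 → t=0.129, apex=0.021, x_land=30.965, impact vy=-0.644
  bounce: vy ← 0.47·0.644 = 0.303

1 2.307 8.711 15.756
2 1.241 1.924 24.230
3 0.583 0.425 28.213
4 0.274 0.094 30.085
5 0.129 0.021 30.965
final: 30.965 0.303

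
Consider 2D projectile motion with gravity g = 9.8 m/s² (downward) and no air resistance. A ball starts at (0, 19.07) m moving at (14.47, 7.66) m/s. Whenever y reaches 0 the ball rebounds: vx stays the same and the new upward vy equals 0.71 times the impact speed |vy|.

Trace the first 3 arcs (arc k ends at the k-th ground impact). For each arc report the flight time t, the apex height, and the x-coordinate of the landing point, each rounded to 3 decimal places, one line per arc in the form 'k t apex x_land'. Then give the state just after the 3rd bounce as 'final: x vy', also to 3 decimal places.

1 2.904 22.064 42.015
2 3.013 11.122 85.616
3 2.139 5.607 116.573
final: 116.573 7.443

Arc 1: start y=19.070, vy=7.660 → t=2.904, apex=22.064, x_land=42.015, impact vy=-20.795
  bounce: vy ← 0.71·20.795 = 14.765
Arc 2: start y=0.000, vy=14.765 → t=3.013, apex=11.122, x_land=85.616, impact vy=-14.765
  bounce: vy ← 0.71·14.765 = 10.483
Arc 3: start y=0.000, vy=10.483 → t=2.139, apex=5.607, x_land=116.573, impact vy=-10.483
  bounce: vy ← 0.71·10.483 = 7.443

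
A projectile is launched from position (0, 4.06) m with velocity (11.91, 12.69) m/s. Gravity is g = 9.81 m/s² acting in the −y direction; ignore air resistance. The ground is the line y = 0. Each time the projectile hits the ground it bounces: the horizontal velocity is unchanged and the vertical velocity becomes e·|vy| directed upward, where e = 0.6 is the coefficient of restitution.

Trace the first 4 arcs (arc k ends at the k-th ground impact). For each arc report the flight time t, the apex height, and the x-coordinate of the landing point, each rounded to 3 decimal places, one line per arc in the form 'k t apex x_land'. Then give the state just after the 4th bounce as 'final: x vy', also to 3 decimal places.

Arc 1: start y=4.060, vy=12.690 → t=2.875, apex=12.268, x_land=34.242, impact vy=-15.514
  bounce: vy ← 0.6·15.514 = 9.309
Arc 2: start y=0.000, vy=9.309 → t=1.898, apex=4.416, x_land=56.844, impact vy=-9.309
  bounce: vy ← 0.6·9.309 = 5.585
Arc 3: start y=0.000, vy=5.585 → t=1.139, apex=1.590, x_land=70.406, impact vy=-5.585
  bounce: vy ← 0.6·5.585 = 3.351
Arc 4: start y=0.000, vy=3.351 → t=0.683, apex=0.572, x_land=78.543, impact vy=-3.351
  bounce: vy ← 0.6·3.351 = 2.011

1 2.875 12.268 34.242
2 1.898 4.416 56.844
3 1.139 1.590 70.406
4 0.683 0.572 78.543
final: 78.543 2.011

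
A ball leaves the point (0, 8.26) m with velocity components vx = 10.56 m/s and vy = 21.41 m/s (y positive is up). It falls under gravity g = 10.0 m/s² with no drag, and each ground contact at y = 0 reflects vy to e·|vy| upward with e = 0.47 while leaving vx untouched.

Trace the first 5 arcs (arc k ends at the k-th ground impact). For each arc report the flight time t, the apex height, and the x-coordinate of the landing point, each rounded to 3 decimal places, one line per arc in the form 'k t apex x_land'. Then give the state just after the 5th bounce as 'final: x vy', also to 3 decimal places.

1 4.638 31.179 48.979
2 2.347 6.888 73.767
3 1.103 1.521 85.417
4 0.519 0.336 90.893
5 0.244 0.074 93.467
final: 93.467 0.573

Arc 1: start y=8.260, vy=21.410 → t=4.638, apex=31.179, x_land=48.979, impact vy=-24.972
  bounce: vy ← 0.47·24.972 = 11.737
Arc 2: start y=0.000, vy=11.737 → t=2.347, apex=6.888, x_land=73.767, impact vy=-11.737
  bounce: vy ← 0.47·11.737 = 5.516
Arc 3: start y=0.000, vy=5.516 → t=1.103, apex=1.521, x_land=85.417, impact vy=-5.516
  bounce: vy ← 0.47·5.516 = 2.593
Arc 4: start y=0.000, vy=2.593 → t=0.519, apex=0.336, x_land=90.893, impact vy=-2.593
  bounce: vy ← 0.47·2.593 = 1.219
Arc 5: start y=0.000, vy=1.219 → t=0.244, apex=0.074, x_land=93.467, impact vy=-1.219
  bounce: vy ← 0.47·1.219 = 0.573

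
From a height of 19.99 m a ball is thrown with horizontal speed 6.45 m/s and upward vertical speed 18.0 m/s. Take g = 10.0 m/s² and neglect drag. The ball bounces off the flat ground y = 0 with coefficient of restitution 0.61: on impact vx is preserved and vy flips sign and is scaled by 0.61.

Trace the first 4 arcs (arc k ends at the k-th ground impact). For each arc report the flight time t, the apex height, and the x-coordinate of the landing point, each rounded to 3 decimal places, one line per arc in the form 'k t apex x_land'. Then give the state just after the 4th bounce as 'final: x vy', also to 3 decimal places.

1 4.490 36.190 28.963
2 3.282 13.466 50.133
3 2.002 5.011 63.047
4 1.221 1.865 70.925
final: 70.925 3.725

Arc 1: start y=19.990, vy=18.000 → t=4.490, apex=36.190, x_land=28.963, impact vy=-26.904
  bounce: vy ← 0.61·26.904 = 16.411
Arc 2: start y=0.000, vy=16.411 → t=3.282, apex=13.466, x_land=50.133, impact vy=-16.411
  bounce: vy ← 0.61·16.411 = 10.011
Arc 3: start y=0.000, vy=10.011 → t=2.002, apex=5.011, x_land=63.047, impact vy=-10.011
  bounce: vy ← 0.61·10.011 = 6.107
Arc 4: start y=0.000, vy=6.107 → t=1.221, apex=1.865, x_land=70.925, impact vy=-6.107
  bounce: vy ← 0.61·6.107 = 3.725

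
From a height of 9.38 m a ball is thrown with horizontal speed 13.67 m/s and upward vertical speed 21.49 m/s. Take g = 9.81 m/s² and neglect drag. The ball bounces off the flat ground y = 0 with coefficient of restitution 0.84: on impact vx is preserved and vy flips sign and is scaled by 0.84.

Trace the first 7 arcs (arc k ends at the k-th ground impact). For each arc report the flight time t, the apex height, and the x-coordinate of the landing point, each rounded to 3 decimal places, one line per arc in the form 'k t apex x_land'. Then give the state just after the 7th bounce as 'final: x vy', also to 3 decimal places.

Arc 1: start y=9.380, vy=21.490 → t=4.781, apex=32.918, x_land=65.359, impact vy=-25.414
  bounce: vy ← 0.84·25.414 = 21.348
Arc 2: start y=0.000, vy=21.348 → t=4.352, apex=23.227, x_land=124.854, impact vy=-21.348
  bounce: vy ← 0.84·21.348 = 17.932
Arc 3: start y=0.000, vy=17.932 → t=3.656, apex=16.389, x_land=174.829, impact vy=-17.932
  bounce: vy ← 0.84·17.932 = 15.063
Arc 4: start y=0.000, vy=15.063 → t=3.071, apex=11.564, x_land=216.808, impact vy=-15.063
  bounce: vy ← 0.84·15.063 = 12.653
Arc 5: start y=0.000, vy=12.653 → t=2.580, apex=8.160, x_land=252.071, impact vy=-12.653
  bounce: vy ← 0.84·12.653 = 10.628
Arc 6: start y=0.000, vy=10.628 → t=2.167, apex=5.757, x_land=281.691, impact vy=-10.628
  bounce: vy ← 0.84·10.628 = 8.928
Arc 7: start y=0.000, vy=8.928 → t=1.820, apex=4.062, x_land=306.573, impact vy=-8.928
  bounce: vy ← 0.84·8.928 = 7.499

1 4.781 32.918 65.359
2 4.352 23.227 124.854
3 3.656 16.389 174.829
4 3.071 11.564 216.808
5 2.580 8.160 252.071
6 2.167 5.757 281.691
7 1.820 4.062 306.573
final: 306.573 7.499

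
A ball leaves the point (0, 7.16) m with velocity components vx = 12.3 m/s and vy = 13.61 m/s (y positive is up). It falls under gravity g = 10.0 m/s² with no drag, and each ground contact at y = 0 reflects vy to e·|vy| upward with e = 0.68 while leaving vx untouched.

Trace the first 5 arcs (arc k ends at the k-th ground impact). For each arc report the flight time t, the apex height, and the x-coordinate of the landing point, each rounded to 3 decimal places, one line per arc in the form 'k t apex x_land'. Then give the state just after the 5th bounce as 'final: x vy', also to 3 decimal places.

Arc 1: start y=7.160, vy=13.610 → t=3.173, apex=16.422, x_land=39.031, impact vy=-18.123
  bounce: vy ← 0.68·18.123 = 12.323
Arc 2: start y=0.000, vy=12.323 → t=2.465, apex=7.593, x_land=69.347, impact vy=-12.323
  bounce: vy ← 0.68·12.323 = 8.380
Arc 3: start y=0.000, vy=8.380 → t=1.676, apex=3.511, x_land=89.961, impact vy=-8.380
  bounce: vy ← 0.68·8.380 = 5.698
Arc 4: start y=0.000, vy=5.698 → t=1.140, apex=1.624, x_land=103.979, impact vy=-5.698
  bounce: vy ← 0.68·5.698 = 3.875
Arc 5: start y=0.000, vy=3.875 → t=0.775, apex=0.751, x_land=113.512, impact vy=-3.875
  bounce: vy ← 0.68·3.875 = 2.635

1 3.173 16.422 39.031
2 2.465 7.593 69.347
3 1.676 3.511 89.961
4 1.140 1.624 103.979
5 0.775 0.751 113.512
final: 113.512 2.635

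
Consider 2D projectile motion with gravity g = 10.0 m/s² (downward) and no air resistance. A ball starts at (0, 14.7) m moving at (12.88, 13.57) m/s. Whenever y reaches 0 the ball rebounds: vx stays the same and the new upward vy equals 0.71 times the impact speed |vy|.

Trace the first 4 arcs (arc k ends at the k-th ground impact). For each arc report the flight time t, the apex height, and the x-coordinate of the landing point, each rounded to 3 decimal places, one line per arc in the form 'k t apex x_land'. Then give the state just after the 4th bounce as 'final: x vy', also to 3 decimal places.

1 3.544 23.907 45.642
2 3.105 12.052 85.635
3 2.205 6.075 114.030
4 1.565 3.063 134.191
final: 134.191 5.557

Arc 1: start y=14.700, vy=13.570 → t=3.544, apex=23.907, x_land=45.642, impact vy=-21.867
  bounce: vy ← 0.71·21.867 = 15.525
Arc 2: start y=0.000, vy=15.525 → t=3.105, apex=12.052, x_land=85.635, impact vy=-15.525
  bounce: vy ← 0.71·15.525 = 11.023
Arc 3: start y=0.000, vy=11.023 → t=2.205, apex=6.075, x_land=114.030, impact vy=-11.023
  bounce: vy ← 0.71·11.023 = 7.826
Arc 4: start y=0.000, vy=7.826 → t=1.565, apex=3.063, x_land=134.191, impact vy=-7.826
  bounce: vy ← 0.71·7.826 = 5.557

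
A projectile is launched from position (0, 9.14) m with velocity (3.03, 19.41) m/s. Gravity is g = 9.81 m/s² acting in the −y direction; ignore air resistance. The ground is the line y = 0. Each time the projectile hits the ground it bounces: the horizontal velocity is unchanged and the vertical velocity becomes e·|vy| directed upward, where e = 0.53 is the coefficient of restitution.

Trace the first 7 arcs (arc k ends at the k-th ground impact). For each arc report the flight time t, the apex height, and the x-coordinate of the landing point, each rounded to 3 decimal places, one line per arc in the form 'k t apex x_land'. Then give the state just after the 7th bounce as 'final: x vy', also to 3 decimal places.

Arc 1: start y=9.140, vy=19.410 → t=4.382, apex=28.342, x_land=13.279, impact vy=-23.581
  bounce: vy ← 0.53·23.581 = 12.498
Arc 2: start y=0.000, vy=12.498 → t=2.548, apex=7.961, x_land=20.999, impact vy=-12.498
  bounce: vy ← 0.53·12.498 = 6.624
Arc 3: start y=0.000, vy=6.624 → t=1.350, apex=2.236, x_land=25.091, impact vy=-6.624
  bounce: vy ← 0.53·6.624 = 3.511
Arc 4: start y=0.000, vy=3.511 → t=0.716, apex=0.628, x_land=27.260, impact vy=-3.511
  bounce: vy ← 0.53·3.511 = 1.861
Arc 5: start y=0.000, vy=1.861 → t=0.379, apex=0.176, x_land=28.409, impact vy=-1.861
  bounce: vy ← 0.53·1.861 = 0.986
Arc 6: start y=0.000, vy=0.986 → t=0.201, apex=0.050, x_land=29.018, impact vy=-0.986
  bounce: vy ← 0.53·0.986 = 0.523
Arc 7: start y=0.000, vy=0.523 → t=0.107, apex=0.014, x_land=29.341, impact vy=-0.523
  bounce: vy ← 0.53·0.523 = 0.277

1 4.382 28.342 13.279
2 2.548 7.961 20.999
3 1.350 2.236 25.091
4 0.716 0.628 27.260
5 0.379 0.176 28.409
6 0.201 0.050 29.018
7 0.107 0.014 29.341
final: 29.341 0.277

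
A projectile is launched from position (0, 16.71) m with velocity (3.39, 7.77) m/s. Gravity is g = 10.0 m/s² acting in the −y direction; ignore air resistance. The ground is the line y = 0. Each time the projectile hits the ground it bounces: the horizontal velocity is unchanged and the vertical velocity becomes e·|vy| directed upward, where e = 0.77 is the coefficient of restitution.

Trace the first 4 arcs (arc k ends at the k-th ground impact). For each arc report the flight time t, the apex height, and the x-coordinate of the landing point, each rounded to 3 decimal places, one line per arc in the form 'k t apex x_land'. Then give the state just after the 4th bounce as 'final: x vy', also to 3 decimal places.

Arc 1: start y=16.710, vy=7.770 → t=2.763, apex=19.729, x_land=9.368, impact vy=-19.864
  bounce: vy ← 0.77·19.864 = 15.295
Arc 2: start y=0.000, vy=15.295 → t=3.059, apex=11.697, x_land=19.738, impact vy=-15.295
  bounce: vy ← 0.77·15.295 = 11.777
Arc 3: start y=0.000, vy=11.777 → t=2.355, apex=6.935, x_land=27.723, impact vy=-11.777
  bounce: vy ← 0.77·11.777 = 9.069
Arc 4: start y=0.000, vy=9.069 → t=1.814, apex=4.112, x_land=33.871, impact vy=-9.069
  bounce: vy ← 0.77·9.069 = 6.983

1 2.763 19.729 9.368
2 3.059 11.697 19.738
3 2.355 6.935 27.723
4 1.814 4.112 33.871
final: 33.871 6.983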